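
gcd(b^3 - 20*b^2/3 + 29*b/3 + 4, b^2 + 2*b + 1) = 1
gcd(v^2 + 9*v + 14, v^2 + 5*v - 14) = v + 7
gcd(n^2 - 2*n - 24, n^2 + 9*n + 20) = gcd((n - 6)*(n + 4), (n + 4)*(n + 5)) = n + 4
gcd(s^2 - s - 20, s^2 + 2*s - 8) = s + 4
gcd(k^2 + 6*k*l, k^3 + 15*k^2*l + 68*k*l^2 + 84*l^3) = k + 6*l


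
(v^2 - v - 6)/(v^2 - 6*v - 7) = (-v^2 + v + 6)/(-v^2 + 6*v + 7)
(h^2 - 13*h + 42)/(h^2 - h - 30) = (h - 7)/(h + 5)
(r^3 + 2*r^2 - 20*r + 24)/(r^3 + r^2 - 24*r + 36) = (r - 2)/(r - 3)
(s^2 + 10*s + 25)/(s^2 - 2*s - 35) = (s + 5)/(s - 7)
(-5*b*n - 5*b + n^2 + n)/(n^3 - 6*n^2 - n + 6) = (-5*b + n)/(n^2 - 7*n + 6)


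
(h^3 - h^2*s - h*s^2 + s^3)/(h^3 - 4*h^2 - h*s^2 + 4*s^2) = (h - s)/(h - 4)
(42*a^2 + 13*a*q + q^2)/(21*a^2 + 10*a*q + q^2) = (6*a + q)/(3*a + q)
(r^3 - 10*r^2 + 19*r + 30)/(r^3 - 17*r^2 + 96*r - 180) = (r + 1)/(r - 6)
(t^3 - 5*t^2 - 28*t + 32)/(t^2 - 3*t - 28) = (t^2 - 9*t + 8)/(t - 7)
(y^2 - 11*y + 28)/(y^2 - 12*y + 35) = (y - 4)/(y - 5)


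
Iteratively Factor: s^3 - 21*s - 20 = (s + 1)*(s^2 - s - 20) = (s + 1)*(s + 4)*(s - 5)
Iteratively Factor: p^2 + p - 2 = (p - 1)*(p + 2)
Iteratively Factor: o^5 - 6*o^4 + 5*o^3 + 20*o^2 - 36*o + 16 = (o - 4)*(o^4 - 2*o^3 - 3*o^2 + 8*o - 4) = (o - 4)*(o - 1)*(o^3 - o^2 - 4*o + 4) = (o - 4)*(o - 2)*(o - 1)*(o^2 + o - 2) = (o - 4)*(o - 2)*(o - 1)*(o + 2)*(o - 1)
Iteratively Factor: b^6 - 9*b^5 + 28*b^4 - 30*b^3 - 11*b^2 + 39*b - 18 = (b + 1)*(b^5 - 10*b^4 + 38*b^3 - 68*b^2 + 57*b - 18) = (b - 1)*(b + 1)*(b^4 - 9*b^3 + 29*b^2 - 39*b + 18) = (b - 3)*(b - 1)*(b + 1)*(b^3 - 6*b^2 + 11*b - 6) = (b - 3)*(b - 2)*(b - 1)*(b + 1)*(b^2 - 4*b + 3) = (b - 3)*(b - 2)*(b - 1)^2*(b + 1)*(b - 3)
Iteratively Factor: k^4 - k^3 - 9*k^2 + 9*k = (k - 1)*(k^3 - 9*k) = (k - 3)*(k - 1)*(k^2 + 3*k) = k*(k - 3)*(k - 1)*(k + 3)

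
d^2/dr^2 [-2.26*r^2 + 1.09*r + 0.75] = -4.52000000000000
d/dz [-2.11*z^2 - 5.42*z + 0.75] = -4.22*z - 5.42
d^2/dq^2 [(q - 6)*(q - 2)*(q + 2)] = 6*q - 12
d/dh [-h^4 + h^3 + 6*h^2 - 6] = h*(-4*h^2 + 3*h + 12)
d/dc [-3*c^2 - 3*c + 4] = -6*c - 3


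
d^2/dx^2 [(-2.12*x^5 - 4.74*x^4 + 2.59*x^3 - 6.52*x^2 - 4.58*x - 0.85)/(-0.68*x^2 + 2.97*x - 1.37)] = (5.88172800000001*x^7 - 64.12128*x^6 + 202.516128*x^5 + 18.5790600000001*x^4 - 239.300222*x^3 + 135.902826*x^2 - 65.067354*x + 75.15771)/(0.314432*x^6 - 4.119984*x^5 + 19.8951*x^4 - 42.799185*x^3 + 40.082775*x^2 - 16.723179*x + 2.571353)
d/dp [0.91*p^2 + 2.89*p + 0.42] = 1.82*p + 2.89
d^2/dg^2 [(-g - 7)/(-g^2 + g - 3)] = 2*(-3*(g + 2)*(g^2 - g + 3) + (g + 7)*(2*g - 1)^2)/(g^2 - g + 3)^3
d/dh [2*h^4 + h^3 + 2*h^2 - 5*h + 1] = 8*h^3 + 3*h^2 + 4*h - 5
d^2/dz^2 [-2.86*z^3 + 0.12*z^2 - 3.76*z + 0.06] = 0.24 - 17.16*z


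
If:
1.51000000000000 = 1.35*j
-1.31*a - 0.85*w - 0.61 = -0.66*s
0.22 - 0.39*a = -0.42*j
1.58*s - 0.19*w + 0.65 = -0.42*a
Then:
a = 1.77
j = 1.12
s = -1.43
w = -4.55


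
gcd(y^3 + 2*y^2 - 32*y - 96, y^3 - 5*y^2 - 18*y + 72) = y^2 - 2*y - 24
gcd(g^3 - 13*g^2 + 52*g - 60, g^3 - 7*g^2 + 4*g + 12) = g^2 - 8*g + 12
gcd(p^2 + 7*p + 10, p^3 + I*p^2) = 1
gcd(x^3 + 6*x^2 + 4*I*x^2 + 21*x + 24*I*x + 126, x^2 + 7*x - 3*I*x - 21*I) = x - 3*I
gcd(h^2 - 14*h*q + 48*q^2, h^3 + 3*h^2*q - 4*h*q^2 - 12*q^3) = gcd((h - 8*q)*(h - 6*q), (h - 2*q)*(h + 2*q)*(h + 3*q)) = 1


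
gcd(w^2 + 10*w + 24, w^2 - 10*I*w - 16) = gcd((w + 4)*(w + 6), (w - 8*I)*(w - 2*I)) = 1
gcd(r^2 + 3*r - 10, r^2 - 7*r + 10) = r - 2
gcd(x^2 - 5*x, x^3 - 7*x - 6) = 1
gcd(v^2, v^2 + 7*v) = v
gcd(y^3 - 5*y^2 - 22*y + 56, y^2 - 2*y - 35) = y - 7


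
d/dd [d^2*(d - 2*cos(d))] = d*(2*d*sin(d) + 3*d - 4*cos(d))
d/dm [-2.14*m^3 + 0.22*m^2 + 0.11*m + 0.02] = -6.42*m^2 + 0.44*m + 0.11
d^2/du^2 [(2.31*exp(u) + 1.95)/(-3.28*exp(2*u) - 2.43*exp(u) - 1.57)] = (-24.851904*exp(4*u) - 65.503896*exp(3*u) + 24.746616*exp(2*u) + 37.465206*exp(u) + 1.745526)*exp(u)/(35.287552*exp(6*u) + 78.428736*exp(5*u) + 108.77628*exp(4*u) + 89.430075*exp(3*u) + 52.066695*exp(2*u) + 17.969121*exp(u) + 3.869893)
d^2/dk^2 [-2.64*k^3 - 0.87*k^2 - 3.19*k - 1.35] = -15.84*k - 1.74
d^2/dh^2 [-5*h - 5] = 0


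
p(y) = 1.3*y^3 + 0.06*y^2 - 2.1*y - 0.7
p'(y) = 3.9*y^2 + 0.12*y - 2.1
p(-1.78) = -4.10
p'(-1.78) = 10.04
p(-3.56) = -51.12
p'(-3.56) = 46.90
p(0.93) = -1.56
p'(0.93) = 1.38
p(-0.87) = 0.32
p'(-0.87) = 0.75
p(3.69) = 57.68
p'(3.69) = 51.45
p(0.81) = -1.67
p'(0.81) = 0.56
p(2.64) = 18.09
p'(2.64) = 25.40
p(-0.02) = -0.66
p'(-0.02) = -2.10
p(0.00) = -0.70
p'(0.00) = -2.10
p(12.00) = 2229.14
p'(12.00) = 560.94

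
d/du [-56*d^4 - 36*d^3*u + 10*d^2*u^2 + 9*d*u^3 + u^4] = -36*d^3 + 20*d^2*u + 27*d*u^2 + 4*u^3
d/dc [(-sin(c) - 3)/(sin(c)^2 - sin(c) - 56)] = (sin(c)^2 + 6*sin(c) + 53)*cos(c)/(sin(c) + cos(c)^2 + 55)^2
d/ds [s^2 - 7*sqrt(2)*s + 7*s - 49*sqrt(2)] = 2*s - 7*sqrt(2) + 7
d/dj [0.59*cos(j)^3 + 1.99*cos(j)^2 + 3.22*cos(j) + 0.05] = (1.77*sin(j)^2 - 3.98*cos(j) - 4.99)*sin(j)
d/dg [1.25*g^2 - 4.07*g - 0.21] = 2.5*g - 4.07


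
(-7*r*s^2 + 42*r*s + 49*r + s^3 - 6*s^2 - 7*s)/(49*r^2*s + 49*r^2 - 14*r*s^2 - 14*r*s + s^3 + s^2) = (7 - s)/(7*r - s)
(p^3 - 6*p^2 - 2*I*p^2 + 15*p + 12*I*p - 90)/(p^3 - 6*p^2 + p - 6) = (p^2 - 2*I*p + 15)/(p^2 + 1)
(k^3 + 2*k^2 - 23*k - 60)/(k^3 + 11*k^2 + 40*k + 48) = (k - 5)/(k + 4)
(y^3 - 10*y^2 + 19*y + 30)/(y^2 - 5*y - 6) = y - 5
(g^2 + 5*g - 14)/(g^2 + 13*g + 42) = (g - 2)/(g + 6)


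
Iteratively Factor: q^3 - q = (q - 1)*(q^2 + q) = q*(q - 1)*(q + 1)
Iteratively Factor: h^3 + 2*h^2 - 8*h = (h + 4)*(h^2 - 2*h) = (h - 2)*(h + 4)*(h)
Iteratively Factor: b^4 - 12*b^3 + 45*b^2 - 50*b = (b - 2)*(b^3 - 10*b^2 + 25*b) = b*(b - 2)*(b^2 - 10*b + 25) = b*(b - 5)*(b - 2)*(b - 5)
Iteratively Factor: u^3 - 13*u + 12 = (u + 4)*(u^2 - 4*u + 3) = (u - 1)*(u + 4)*(u - 3)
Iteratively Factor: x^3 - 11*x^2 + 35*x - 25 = (x - 5)*(x^2 - 6*x + 5) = (x - 5)*(x - 1)*(x - 5)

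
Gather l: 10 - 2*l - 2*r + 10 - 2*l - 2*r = -4*l - 4*r + 20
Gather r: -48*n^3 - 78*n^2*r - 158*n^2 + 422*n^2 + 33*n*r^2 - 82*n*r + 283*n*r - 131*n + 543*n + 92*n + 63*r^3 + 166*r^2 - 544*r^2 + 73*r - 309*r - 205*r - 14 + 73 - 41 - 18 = -48*n^3 + 264*n^2 + 504*n + 63*r^3 + r^2*(33*n - 378) + r*(-78*n^2 + 201*n - 441)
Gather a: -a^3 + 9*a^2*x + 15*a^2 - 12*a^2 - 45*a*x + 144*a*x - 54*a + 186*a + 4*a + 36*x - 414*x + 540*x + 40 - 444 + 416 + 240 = -a^3 + a^2*(9*x + 3) + a*(99*x + 136) + 162*x + 252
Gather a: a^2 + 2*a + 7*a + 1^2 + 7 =a^2 + 9*a + 8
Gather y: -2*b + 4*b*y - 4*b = 4*b*y - 6*b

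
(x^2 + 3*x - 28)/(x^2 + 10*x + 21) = (x - 4)/(x + 3)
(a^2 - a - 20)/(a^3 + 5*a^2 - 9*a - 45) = (a^2 - a - 20)/(a^3 + 5*a^2 - 9*a - 45)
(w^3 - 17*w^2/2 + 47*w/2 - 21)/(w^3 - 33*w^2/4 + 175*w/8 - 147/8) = 4*(w - 2)/(4*w - 7)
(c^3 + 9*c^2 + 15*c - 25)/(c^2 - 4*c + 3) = (c^2 + 10*c + 25)/(c - 3)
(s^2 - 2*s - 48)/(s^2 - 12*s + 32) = (s + 6)/(s - 4)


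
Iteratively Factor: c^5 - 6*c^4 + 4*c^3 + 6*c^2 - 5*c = (c - 5)*(c^4 - c^3 - c^2 + c) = (c - 5)*(c + 1)*(c^3 - 2*c^2 + c) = (c - 5)*(c - 1)*(c + 1)*(c^2 - c) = c*(c - 5)*(c - 1)*(c + 1)*(c - 1)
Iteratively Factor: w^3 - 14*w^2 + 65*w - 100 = (w - 4)*(w^2 - 10*w + 25) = (w - 5)*(w - 4)*(w - 5)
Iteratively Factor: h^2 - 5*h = (h)*(h - 5)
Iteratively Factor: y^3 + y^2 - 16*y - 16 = (y - 4)*(y^2 + 5*y + 4) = (y - 4)*(y + 4)*(y + 1)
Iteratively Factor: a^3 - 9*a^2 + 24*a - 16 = (a - 1)*(a^2 - 8*a + 16) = (a - 4)*(a - 1)*(a - 4)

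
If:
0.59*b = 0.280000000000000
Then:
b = 0.47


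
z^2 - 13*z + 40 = (z - 8)*(z - 5)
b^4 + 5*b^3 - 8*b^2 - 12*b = b*(b - 2)*(b + 1)*(b + 6)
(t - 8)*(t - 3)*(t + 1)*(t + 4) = t^4 - 6*t^3 - 27*t^2 + 76*t + 96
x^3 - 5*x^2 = x^2*(x - 5)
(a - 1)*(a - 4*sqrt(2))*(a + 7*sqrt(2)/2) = a^3 - a^2 - sqrt(2)*a^2/2 - 28*a + sqrt(2)*a/2 + 28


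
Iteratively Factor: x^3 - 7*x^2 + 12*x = (x - 4)*(x^2 - 3*x) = x*(x - 4)*(x - 3)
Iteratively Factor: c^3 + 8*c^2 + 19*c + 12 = (c + 4)*(c^2 + 4*c + 3) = (c + 1)*(c + 4)*(c + 3)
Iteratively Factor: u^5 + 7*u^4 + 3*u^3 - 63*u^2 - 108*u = (u - 3)*(u^4 + 10*u^3 + 33*u^2 + 36*u) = (u - 3)*(u + 3)*(u^3 + 7*u^2 + 12*u) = (u - 3)*(u + 3)*(u + 4)*(u^2 + 3*u) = (u - 3)*(u + 3)^2*(u + 4)*(u)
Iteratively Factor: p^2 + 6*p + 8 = (p + 4)*(p + 2)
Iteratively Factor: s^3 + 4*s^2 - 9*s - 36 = (s - 3)*(s^2 + 7*s + 12) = (s - 3)*(s + 4)*(s + 3)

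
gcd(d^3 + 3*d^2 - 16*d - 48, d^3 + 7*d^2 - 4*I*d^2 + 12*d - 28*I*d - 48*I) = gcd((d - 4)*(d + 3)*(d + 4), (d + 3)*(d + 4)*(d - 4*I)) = d^2 + 7*d + 12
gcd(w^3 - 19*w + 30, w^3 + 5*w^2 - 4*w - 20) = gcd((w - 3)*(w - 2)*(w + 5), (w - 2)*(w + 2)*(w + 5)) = w^2 + 3*w - 10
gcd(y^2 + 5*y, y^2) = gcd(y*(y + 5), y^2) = y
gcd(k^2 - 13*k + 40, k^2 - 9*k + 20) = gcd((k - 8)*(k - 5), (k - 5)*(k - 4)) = k - 5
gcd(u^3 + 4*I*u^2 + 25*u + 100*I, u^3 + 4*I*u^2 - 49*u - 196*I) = u + 4*I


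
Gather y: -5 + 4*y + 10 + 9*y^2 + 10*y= 9*y^2 + 14*y + 5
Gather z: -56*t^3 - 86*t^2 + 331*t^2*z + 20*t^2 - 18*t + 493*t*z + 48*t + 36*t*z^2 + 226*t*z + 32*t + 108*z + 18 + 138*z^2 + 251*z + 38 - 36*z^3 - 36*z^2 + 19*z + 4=-56*t^3 - 66*t^2 + 62*t - 36*z^3 + z^2*(36*t + 102) + z*(331*t^2 + 719*t + 378) + 60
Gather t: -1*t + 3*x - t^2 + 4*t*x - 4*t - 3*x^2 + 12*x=-t^2 + t*(4*x - 5) - 3*x^2 + 15*x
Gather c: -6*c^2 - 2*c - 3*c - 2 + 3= -6*c^2 - 5*c + 1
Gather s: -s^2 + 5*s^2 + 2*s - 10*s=4*s^2 - 8*s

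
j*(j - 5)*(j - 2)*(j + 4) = j^4 - 3*j^3 - 18*j^2 + 40*j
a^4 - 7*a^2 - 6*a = a*(a - 3)*(a + 1)*(a + 2)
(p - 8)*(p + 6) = p^2 - 2*p - 48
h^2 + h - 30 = (h - 5)*(h + 6)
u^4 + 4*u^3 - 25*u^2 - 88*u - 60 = (u - 5)*(u + 1)*(u + 2)*(u + 6)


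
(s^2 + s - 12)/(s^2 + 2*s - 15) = (s + 4)/(s + 5)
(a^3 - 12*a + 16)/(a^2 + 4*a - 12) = (a^2 + 2*a - 8)/(a + 6)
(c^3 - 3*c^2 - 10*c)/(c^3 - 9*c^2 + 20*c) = (c + 2)/(c - 4)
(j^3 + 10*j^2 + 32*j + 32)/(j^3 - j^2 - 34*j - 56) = (j + 4)/(j - 7)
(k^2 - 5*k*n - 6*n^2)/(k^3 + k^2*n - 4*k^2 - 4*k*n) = (k - 6*n)/(k*(k - 4))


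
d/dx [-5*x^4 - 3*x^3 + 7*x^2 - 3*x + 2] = -20*x^3 - 9*x^2 + 14*x - 3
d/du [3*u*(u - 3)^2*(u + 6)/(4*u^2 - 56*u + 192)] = 3*(u^5 - 21*u^4 + 96*u^3 + 162*u^2 - 1296*u + 1296)/(2*(u^4 - 28*u^3 + 292*u^2 - 1344*u + 2304))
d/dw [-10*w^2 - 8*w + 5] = -20*w - 8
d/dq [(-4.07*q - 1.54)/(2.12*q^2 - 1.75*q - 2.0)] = (8.6284*q^2 + 6.5296*q + 5.445)/(4.4944*q^4 - 7.42*q^3 - 5.4175*q^2 + 7.0*q + 4.0)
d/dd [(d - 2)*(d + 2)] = 2*d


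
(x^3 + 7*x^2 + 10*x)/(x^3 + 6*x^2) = (x^2 + 7*x + 10)/(x*(x + 6))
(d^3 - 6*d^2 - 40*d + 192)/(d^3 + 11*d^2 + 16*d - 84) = (d^2 - 12*d + 32)/(d^2 + 5*d - 14)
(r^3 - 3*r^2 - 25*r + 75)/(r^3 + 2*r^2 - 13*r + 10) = (r^2 - 8*r + 15)/(r^2 - 3*r + 2)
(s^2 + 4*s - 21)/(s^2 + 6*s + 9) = (s^2 + 4*s - 21)/(s^2 + 6*s + 9)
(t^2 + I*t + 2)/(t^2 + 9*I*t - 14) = (t - I)/(t + 7*I)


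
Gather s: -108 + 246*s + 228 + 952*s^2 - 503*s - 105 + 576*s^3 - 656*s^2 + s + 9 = 576*s^3 + 296*s^2 - 256*s + 24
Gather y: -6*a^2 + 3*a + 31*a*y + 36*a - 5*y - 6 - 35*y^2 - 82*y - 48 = -6*a^2 + 39*a - 35*y^2 + y*(31*a - 87) - 54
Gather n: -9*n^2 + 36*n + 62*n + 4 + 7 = -9*n^2 + 98*n + 11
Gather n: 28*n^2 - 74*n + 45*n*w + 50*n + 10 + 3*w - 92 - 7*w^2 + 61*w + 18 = 28*n^2 + n*(45*w - 24) - 7*w^2 + 64*w - 64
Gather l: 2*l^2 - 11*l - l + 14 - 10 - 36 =2*l^2 - 12*l - 32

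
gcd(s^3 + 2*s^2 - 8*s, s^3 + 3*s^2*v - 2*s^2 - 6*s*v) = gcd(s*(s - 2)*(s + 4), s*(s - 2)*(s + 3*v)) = s^2 - 2*s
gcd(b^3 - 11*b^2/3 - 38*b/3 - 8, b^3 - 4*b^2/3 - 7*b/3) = b + 1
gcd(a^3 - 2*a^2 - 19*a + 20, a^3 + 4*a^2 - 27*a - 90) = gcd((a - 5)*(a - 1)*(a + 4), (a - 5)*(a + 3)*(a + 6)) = a - 5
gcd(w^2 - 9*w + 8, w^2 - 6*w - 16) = w - 8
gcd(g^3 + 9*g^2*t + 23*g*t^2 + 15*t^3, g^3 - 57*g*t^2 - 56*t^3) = g + t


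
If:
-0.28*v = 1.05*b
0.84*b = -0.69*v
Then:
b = 0.00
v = 0.00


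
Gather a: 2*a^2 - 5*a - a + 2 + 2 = 2*a^2 - 6*a + 4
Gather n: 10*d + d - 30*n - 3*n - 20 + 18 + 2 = 11*d - 33*n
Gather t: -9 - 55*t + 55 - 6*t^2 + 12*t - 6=-6*t^2 - 43*t + 40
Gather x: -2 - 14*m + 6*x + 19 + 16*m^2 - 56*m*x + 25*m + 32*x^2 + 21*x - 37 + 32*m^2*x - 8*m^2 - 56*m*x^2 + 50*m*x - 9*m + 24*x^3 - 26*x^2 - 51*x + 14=8*m^2 + 2*m + 24*x^3 + x^2*(6 - 56*m) + x*(32*m^2 - 6*m - 24) - 6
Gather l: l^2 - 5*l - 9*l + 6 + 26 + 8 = l^2 - 14*l + 40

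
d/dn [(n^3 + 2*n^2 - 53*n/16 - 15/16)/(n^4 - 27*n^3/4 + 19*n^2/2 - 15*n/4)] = (-64*n^6 - 256*n^5 + 2108*n^4 - 3102*n^3 + 319*n^2 + 1140*n - 225)/(4*n^2*(16*n^6 - 216*n^5 + 1033*n^4 - 2172*n^3 + 2254*n^2 - 1140*n + 225))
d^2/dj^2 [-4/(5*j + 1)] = -200/(5*j + 1)^3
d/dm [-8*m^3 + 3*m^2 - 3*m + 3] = -24*m^2 + 6*m - 3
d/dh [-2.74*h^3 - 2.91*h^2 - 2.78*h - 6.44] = -8.22*h^2 - 5.82*h - 2.78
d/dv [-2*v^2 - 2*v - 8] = -4*v - 2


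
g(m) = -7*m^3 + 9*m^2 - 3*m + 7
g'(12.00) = -2811.00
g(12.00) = -10829.00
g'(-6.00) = -867.00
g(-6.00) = 1861.00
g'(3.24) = -165.13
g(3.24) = -146.33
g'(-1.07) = -46.30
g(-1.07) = 29.09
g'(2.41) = -81.59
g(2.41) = -45.94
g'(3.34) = -177.15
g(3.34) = -163.44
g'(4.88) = -415.26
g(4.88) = -606.81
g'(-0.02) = -3.37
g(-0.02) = 7.06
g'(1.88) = -43.38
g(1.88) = -13.34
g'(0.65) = -0.17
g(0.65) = 6.93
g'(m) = -21*m^2 + 18*m - 3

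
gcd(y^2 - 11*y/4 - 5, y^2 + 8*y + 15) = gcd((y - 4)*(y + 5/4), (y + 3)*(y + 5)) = 1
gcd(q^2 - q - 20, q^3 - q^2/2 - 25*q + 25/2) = q - 5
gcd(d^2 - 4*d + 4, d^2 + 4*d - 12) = d - 2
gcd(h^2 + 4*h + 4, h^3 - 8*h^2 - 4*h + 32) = h + 2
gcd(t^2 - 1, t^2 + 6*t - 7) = t - 1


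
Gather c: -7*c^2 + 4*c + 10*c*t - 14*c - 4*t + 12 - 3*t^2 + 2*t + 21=-7*c^2 + c*(10*t - 10) - 3*t^2 - 2*t + 33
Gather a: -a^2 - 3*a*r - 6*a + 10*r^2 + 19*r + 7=-a^2 + a*(-3*r - 6) + 10*r^2 + 19*r + 7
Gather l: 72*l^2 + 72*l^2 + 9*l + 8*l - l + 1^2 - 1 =144*l^2 + 16*l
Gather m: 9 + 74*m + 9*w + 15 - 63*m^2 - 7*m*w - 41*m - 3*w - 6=-63*m^2 + m*(33 - 7*w) + 6*w + 18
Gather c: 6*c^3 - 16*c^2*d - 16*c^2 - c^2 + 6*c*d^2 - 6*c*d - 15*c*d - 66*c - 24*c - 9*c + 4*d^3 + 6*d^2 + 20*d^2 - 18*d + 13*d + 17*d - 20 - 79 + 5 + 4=6*c^3 + c^2*(-16*d - 17) + c*(6*d^2 - 21*d - 99) + 4*d^3 + 26*d^2 + 12*d - 90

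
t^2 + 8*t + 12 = (t + 2)*(t + 6)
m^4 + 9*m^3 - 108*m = m*(m - 3)*(m + 6)^2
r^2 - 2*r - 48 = (r - 8)*(r + 6)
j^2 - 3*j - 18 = (j - 6)*(j + 3)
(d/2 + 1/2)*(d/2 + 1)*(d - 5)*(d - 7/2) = d^4/4 - 11*d^3/8 - 3*d^2/2 + 71*d/8 + 35/4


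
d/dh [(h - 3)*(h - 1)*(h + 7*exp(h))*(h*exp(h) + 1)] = h^4*exp(h) + 14*h^3*exp(2*h) - 35*h^2*exp(2*h) - 2*h^2*exp(h) + 3*h^2 - 14*h*exp(2*h) - 8*h*exp(h) - 8*h + 21*exp(2*h) - 7*exp(h) + 3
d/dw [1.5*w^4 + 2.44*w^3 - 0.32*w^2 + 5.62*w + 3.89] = 6.0*w^3 + 7.32*w^2 - 0.64*w + 5.62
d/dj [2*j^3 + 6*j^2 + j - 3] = 6*j^2 + 12*j + 1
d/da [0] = 0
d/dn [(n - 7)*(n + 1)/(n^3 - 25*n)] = (-n^4 + 12*n^3 - 4*n^2 - 175)/(n^2*(n^4 - 50*n^2 + 625))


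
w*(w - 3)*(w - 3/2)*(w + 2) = w^4 - 5*w^3/2 - 9*w^2/2 + 9*w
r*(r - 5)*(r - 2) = r^3 - 7*r^2 + 10*r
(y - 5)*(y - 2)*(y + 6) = y^3 - y^2 - 32*y + 60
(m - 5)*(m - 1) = m^2 - 6*m + 5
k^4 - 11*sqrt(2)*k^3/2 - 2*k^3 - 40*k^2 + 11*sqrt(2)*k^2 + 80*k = k*(k - 2)*(k - 8*sqrt(2))*(k + 5*sqrt(2)/2)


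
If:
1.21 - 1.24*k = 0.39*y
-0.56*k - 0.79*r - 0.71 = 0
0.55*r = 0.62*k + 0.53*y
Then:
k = 3.17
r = -3.14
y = -6.97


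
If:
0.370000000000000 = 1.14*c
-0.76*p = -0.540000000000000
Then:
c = 0.32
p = 0.71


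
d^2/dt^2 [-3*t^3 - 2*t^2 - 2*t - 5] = -18*t - 4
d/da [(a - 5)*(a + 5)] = 2*a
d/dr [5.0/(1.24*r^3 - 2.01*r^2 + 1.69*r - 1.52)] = (-18.6*r^2 + 20.1*r - 8.45)/(1.24*r^3 - 2.01*r^2 + 1.69*r - 1.52)^2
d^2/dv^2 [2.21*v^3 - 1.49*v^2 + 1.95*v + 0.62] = 13.26*v - 2.98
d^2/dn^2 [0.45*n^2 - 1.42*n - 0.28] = 0.900000000000000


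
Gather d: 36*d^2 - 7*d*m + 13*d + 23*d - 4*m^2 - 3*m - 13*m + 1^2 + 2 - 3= 36*d^2 + d*(36 - 7*m) - 4*m^2 - 16*m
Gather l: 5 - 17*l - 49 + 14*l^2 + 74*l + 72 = 14*l^2 + 57*l + 28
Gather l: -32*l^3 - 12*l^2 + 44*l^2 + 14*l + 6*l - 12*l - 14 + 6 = -32*l^3 + 32*l^2 + 8*l - 8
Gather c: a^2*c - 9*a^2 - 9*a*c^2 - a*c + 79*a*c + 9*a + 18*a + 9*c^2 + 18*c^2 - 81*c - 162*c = -9*a^2 + 27*a + c^2*(27 - 9*a) + c*(a^2 + 78*a - 243)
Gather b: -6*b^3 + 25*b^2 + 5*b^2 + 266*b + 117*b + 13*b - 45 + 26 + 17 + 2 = -6*b^3 + 30*b^2 + 396*b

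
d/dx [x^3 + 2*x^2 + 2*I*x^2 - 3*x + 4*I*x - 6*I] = 3*x^2 + 4*x*(1 + I) - 3 + 4*I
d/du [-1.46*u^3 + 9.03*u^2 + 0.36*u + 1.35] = -4.38*u^2 + 18.06*u + 0.36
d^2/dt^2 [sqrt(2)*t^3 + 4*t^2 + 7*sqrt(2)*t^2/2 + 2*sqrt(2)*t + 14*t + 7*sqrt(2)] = 6*sqrt(2)*t + 8 + 7*sqrt(2)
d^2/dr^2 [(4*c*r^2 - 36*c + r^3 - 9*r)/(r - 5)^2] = 4*(20*c*r - 4*c + 33*r - 45)/(r^4 - 20*r^3 + 150*r^2 - 500*r + 625)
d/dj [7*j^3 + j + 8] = 21*j^2 + 1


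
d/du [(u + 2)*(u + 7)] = 2*u + 9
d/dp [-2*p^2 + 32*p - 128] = 32 - 4*p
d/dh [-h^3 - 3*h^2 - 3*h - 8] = -3*h^2 - 6*h - 3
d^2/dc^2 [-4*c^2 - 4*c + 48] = -8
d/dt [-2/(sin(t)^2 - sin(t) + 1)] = 2*(2*sin(t) - 1)*cos(t)/(sin(t)^2 - sin(t) + 1)^2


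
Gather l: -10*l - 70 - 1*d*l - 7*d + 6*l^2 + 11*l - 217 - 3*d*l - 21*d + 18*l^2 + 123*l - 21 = -28*d + 24*l^2 + l*(124 - 4*d) - 308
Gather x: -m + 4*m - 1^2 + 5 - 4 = 3*m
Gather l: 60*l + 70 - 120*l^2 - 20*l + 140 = -120*l^2 + 40*l + 210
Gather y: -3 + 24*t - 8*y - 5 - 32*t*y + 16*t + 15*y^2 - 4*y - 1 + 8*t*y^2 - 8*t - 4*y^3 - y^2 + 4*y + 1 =32*t - 4*y^3 + y^2*(8*t + 14) + y*(-32*t - 8) - 8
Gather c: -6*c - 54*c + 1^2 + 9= 10 - 60*c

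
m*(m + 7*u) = m^2 + 7*m*u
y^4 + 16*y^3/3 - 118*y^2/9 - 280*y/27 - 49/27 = (y - 7/3)*(y + 1/3)^2*(y + 7)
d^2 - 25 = (d - 5)*(d + 5)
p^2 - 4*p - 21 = (p - 7)*(p + 3)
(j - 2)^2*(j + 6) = j^3 + 2*j^2 - 20*j + 24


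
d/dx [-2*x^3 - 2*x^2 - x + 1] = -6*x^2 - 4*x - 1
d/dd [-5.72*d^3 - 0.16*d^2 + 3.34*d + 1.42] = -17.16*d^2 - 0.32*d + 3.34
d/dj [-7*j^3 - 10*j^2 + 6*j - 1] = -21*j^2 - 20*j + 6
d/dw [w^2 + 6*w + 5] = 2*w + 6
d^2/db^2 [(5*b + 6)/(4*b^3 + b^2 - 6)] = 2*(4*b^2*(5*b + 6)*(6*b + 1)^2 - (60*b^2 + 10*b + (5*b + 6)*(12*b + 1))*(4*b^3 + b^2 - 6))/(4*b^3 + b^2 - 6)^3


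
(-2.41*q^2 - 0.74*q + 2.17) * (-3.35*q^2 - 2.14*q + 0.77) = 8.0735*q^4 + 7.6364*q^3 - 7.5416*q^2 - 5.2136*q + 1.6709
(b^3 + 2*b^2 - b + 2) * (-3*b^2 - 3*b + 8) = -3*b^5 - 9*b^4 + 5*b^3 + 13*b^2 - 14*b + 16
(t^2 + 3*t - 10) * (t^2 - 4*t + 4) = t^4 - t^3 - 18*t^2 + 52*t - 40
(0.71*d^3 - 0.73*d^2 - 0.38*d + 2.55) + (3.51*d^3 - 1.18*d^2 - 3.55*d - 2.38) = 4.22*d^3 - 1.91*d^2 - 3.93*d + 0.17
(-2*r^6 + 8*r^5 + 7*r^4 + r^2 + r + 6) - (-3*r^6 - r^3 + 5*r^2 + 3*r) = r^6 + 8*r^5 + 7*r^4 + r^3 - 4*r^2 - 2*r + 6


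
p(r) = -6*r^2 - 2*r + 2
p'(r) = -12*r - 2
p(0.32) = 0.75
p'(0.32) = -5.84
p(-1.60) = -10.16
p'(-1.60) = 17.20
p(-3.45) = -62.52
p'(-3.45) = 39.40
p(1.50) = -14.50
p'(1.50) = -20.00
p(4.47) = -126.83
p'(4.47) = -55.64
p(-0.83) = -0.47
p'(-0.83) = 7.96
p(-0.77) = -0.02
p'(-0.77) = 7.24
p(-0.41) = 1.81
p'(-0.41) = 2.92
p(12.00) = -886.00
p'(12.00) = -146.00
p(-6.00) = -202.00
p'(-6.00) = 70.00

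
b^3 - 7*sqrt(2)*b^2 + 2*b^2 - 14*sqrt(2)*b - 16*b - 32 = (b + 2)*(b - 8*sqrt(2))*(b + sqrt(2))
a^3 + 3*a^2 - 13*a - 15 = (a - 3)*(a + 1)*(a + 5)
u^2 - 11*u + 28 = (u - 7)*(u - 4)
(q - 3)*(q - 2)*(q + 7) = q^3 + 2*q^2 - 29*q + 42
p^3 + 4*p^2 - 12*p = p*(p - 2)*(p + 6)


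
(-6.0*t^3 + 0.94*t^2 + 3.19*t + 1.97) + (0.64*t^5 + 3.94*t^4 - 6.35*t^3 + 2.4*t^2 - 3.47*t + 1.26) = 0.64*t^5 + 3.94*t^4 - 12.35*t^3 + 3.34*t^2 - 0.28*t + 3.23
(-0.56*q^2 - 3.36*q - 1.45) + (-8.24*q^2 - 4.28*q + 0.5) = -8.8*q^2 - 7.64*q - 0.95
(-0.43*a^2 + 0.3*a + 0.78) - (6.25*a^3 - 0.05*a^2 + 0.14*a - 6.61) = -6.25*a^3 - 0.38*a^2 + 0.16*a + 7.39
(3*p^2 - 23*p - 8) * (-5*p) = -15*p^3 + 115*p^2 + 40*p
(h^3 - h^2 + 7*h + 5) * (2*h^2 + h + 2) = 2*h^5 - h^4 + 15*h^3 + 15*h^2 + 19*h + 10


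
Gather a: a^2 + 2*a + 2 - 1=a^2 + 2*a + 1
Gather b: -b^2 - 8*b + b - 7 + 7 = -b^2 - 7*b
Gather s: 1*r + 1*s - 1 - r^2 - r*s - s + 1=-r^2 - r*s + r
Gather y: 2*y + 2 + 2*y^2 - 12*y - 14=2*y^2 - 10*y - 12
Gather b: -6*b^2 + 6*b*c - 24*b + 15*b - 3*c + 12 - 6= -6*b^2 + b*(6*c - 9) - 3*c + 6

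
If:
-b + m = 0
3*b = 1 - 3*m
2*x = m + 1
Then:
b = 1/6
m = 1/6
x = 7/12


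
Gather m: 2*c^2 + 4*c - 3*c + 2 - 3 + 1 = 2*c^2 + c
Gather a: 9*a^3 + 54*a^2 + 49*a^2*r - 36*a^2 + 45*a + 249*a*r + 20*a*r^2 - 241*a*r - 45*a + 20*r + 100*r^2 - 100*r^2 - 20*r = 9*a^3 + a^2*(49*r + 18) + a*(20*r^2 + 8*r)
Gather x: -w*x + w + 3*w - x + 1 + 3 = 4*w + x*(-w - 1) + 4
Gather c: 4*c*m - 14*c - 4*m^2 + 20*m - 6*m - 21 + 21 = c*(4*m - 14) - 4*m^2 + 14*m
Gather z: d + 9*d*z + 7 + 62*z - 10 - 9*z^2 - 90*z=d - 9*z^2 + z*(9*d - 28) - 3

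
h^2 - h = h*(h - 1)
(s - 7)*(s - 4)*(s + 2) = s^3 - 9*s^2 + 6*s + 56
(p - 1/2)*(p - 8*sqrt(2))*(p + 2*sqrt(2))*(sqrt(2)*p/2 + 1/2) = sqrt(2)*p^4/2 - 11*p^3/2 - sqrt(2)*p^3/4 - 19*sqrt(2)*p^2 + 11*p^2/4 - 16*p + 19*sqrt(2)*p/2 + 8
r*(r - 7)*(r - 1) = r^3 - 8*r^2 + 7*r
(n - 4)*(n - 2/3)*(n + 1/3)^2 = n^4 - 4*n^3 - n^2/3 + 34*n/27 + 8/27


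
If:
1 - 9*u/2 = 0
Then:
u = 2/9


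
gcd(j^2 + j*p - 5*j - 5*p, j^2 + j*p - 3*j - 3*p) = j + p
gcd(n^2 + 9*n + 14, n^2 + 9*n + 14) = n^2 + 9*n + 14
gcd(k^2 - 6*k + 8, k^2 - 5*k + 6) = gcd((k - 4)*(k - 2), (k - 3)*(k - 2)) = k - 2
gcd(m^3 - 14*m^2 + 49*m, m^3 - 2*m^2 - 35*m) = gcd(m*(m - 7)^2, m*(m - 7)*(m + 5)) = m^2 - 7*m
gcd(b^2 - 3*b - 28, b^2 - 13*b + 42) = b - 7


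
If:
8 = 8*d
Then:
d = 1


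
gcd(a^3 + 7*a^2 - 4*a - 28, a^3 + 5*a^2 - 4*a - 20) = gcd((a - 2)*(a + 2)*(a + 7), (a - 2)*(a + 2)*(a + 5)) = a^2 - 4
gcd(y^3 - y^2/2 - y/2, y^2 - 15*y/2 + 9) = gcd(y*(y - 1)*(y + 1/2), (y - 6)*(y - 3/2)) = 1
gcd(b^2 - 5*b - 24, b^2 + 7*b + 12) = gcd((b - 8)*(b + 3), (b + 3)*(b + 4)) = b + 3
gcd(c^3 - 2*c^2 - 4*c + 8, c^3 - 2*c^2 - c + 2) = c - 2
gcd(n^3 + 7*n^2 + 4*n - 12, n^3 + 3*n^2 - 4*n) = n - 1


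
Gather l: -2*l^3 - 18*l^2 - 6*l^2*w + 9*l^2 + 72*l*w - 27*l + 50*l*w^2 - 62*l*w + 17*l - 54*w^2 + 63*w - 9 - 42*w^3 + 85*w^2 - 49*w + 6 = -2*l^3 + l^2*(-6*w - 9) + l*(50*w^2 + 10*w - 10) - 42*w^3 + 31*w^2 + 14*w - 3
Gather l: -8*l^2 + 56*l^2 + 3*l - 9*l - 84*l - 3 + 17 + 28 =48*l^2 - 90*l + 42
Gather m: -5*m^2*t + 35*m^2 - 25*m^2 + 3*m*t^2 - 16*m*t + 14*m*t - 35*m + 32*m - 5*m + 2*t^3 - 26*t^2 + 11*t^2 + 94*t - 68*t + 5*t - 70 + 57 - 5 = m^2*(10 - 5*t) + m*(3*t^2 - 2*t - 8) + 2*t^3 - 15*t^2 + 31*t - 18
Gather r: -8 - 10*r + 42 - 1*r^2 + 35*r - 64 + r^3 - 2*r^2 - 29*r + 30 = r^3 - 3*r^2 - 4*r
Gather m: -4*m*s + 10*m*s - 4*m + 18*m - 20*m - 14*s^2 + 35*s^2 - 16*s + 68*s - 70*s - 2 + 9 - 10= m*(6*s - 6) + 21*s^2 - 18*s - 3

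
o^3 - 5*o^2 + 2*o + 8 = (o - 4)*(o - 2)*(o + 1)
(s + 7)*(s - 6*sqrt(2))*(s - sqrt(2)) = s^3 - 7*sqrt(2)*s^2 + 7*s^2 - 49*sqrt(2)*s + 12*s + 84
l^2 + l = l*(l + 1)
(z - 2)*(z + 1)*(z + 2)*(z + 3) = z^4 + 4*z^3 - z^2 - 16*z - 12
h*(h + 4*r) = h^2 + 4*h*r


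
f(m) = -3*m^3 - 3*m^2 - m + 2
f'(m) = -9*m^2 - 6*m - 1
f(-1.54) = 7.38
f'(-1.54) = -13.10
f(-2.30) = 24.93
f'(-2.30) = -34.81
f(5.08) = -473.79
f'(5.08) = -263.74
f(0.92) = -3.80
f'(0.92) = -14.14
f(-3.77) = 123.88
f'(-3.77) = -106.30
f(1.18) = -8.29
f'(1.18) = -20.61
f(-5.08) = 322.95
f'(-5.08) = -202.78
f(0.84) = -2.73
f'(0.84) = -12.39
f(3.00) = -109.00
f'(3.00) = -100.00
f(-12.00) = 4766.00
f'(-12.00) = -1225.00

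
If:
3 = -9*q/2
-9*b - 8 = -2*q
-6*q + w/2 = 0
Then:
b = -28/27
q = -2/3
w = -8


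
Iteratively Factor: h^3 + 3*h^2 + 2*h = (h)*(h^2 + 3*h + 2) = h*(h + 1)*(h + 2)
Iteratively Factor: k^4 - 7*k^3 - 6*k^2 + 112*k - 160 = (k - 5)*(k^3 - 2*k^2 - 16*k + 32) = (k - 5)*(k - 4)*(k^2 + 2*k - 8) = (k - 5)*(k - 4)*(k + 4)*(k - 2)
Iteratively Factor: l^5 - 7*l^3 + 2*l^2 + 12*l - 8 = (l + 2)*(l^4 - 2*l^3 - 3*l^2 + 8*l - 4) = (l - 1)*(l + 2)*(l^3 - l^2 - 4*l + 4) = (l - 1)^2*(l + 2)*(l^2 - 4) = (l - 1)^2*(l + 2)^2*(l - 2)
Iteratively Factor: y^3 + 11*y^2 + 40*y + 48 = (y + 4)*(y^2 + 7*y + 12) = (y + 3)*(y + 4)*(y + 4)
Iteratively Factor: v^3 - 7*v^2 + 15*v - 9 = (v - 3)*(v^2 - 4*v + 3) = (v - 3)^2*(v - 1)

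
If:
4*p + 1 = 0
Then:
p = -1/4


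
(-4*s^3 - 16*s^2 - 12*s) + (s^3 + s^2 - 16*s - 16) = -3*s^3 - 15*s^2 - 28*s - 16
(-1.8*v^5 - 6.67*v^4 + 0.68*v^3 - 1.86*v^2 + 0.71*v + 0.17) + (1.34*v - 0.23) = -1.8*v^5 - 6.67*v^4 + 0.68*v^3 - 1.86*v^2 + 2.05*v - 0.06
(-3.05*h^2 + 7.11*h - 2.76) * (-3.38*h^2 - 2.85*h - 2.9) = 10.309*h^4 - 15.3393*h^3 - 2.0897*h^2 - 12.753*h + 8.004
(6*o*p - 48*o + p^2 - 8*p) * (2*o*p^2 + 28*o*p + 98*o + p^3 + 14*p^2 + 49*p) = 12*o^2*p^3 + 72*o^2*p^2 - 756*o^2*p - 4704*o^2 + 8*o*p^4 + 48*o*p^3 - 504*o*p^2 - 3136*o*p + p^5 + 6*p^4 - 63*p^3 - 392*p^2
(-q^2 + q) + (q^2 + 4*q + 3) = 5*q + 3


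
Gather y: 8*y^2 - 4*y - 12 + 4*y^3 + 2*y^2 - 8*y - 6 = 4*y^3 + 10*y^2 - 12*y - 18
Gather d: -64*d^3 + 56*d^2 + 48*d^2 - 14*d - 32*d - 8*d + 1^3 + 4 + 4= -64*d^3 + 104*d^2 - 54*d + 9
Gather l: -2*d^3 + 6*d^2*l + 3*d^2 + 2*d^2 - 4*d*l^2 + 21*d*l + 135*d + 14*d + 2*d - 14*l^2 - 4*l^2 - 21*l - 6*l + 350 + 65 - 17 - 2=-2*d^3 + 5*d^2 + 151*d + l^2*(-4*d - 18) + l*(6*d^2 + 21*d - 27) + 396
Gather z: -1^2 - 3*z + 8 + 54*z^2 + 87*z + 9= 54*z^2 + 84*z + 16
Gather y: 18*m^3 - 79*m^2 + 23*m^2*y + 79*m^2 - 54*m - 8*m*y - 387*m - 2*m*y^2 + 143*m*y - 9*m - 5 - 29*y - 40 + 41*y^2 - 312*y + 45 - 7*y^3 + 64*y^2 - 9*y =18*m^3 - 450*m - 7*y^3 + y^2*(105 - 2*m) + y*(23*m^2 + 135*m - 350)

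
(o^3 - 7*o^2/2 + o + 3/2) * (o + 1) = o^4 - 5*o^3/2 - 5*o^2/2 + 5*o/2 + 3/2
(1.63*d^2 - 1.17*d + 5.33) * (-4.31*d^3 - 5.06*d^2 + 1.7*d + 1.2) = -7.0253*d^5 - 3.2051*d^4 - 14.2811*d^3 - 27.0028*d^2 + 7.657*d + 6.396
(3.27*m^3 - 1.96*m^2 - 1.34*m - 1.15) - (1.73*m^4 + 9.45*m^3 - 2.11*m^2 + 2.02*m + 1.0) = -1.73*m^4 - 6.18*m^3 + 0.15*m^2 - 3.36*m - 2.15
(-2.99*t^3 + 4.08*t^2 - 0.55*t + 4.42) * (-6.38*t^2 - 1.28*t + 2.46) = 19.0762*t^5 - 22.2032*t^4 - 9.0688*t^3 - 17.4588*t^2 - 7.0106*t + 10.8732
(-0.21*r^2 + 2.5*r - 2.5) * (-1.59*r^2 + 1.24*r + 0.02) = 0.3339*r^4 - 4.2354*r^3 + 7.0708*r^2 - 3.05*r - 0.05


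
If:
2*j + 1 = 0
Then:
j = -1/2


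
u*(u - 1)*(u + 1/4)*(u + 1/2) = u^4 - u^3/4 - 5*u^2/8 - u/8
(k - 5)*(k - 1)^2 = k^3 - 7*k^2 + 11*k - 5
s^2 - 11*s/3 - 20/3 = (s - 5)*(s + 4/3)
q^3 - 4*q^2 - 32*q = q*(q - 8)*(q + 4)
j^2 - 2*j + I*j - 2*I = (j - 2)*(j + I)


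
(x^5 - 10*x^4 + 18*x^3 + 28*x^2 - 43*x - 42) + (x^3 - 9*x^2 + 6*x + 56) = x^5 - 10*x^4 + 19*x^3 + 19*x^2 - 37*x + 14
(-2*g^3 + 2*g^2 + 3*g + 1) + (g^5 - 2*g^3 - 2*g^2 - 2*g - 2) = g^5 - 4*g^3 + g - 1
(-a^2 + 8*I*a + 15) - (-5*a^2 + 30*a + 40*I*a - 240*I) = 4*a^2 - 30*a - 32*I*a + 15 + 240*I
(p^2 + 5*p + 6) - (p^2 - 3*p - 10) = 8*p + 16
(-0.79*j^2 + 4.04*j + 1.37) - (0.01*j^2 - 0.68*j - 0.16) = -0.8*j^2 + 4.72*j + 1.53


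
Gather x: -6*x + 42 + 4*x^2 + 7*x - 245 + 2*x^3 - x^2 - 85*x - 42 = 2*x^3 + 3*x^2 - 84*x - 245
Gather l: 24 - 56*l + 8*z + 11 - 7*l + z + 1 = -63*l + 9*z + 36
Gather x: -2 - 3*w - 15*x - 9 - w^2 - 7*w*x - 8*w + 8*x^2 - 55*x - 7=-w^2 - 11*w + 8*x^2 + x*(-7*w - 70) - 18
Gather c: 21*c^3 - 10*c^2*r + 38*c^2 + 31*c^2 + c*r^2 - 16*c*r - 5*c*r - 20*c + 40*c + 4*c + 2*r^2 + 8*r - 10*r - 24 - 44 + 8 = 21*c^3 + c^2*(69 - 10*r) + c*(r^2 - 21*r + 24) + 2*r^2 - 2*r - 60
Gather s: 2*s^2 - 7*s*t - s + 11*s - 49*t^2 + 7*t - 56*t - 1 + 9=2*s^2 + s*(10 - 7*t) - 49*t^2 - 49*t + 8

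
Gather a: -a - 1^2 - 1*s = -a - s - 1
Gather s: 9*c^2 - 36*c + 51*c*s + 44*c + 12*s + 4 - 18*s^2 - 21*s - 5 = 9*c^2 + 8*c - 18*s^2 + s*(51*c - 9) - 1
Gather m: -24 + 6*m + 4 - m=5*m - 20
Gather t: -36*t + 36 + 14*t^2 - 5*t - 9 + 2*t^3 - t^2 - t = 2*t^3 + 13*t^2 - 42*t + 27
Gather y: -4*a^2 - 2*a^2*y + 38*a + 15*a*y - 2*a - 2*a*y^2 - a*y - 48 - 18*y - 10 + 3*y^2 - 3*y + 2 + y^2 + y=-4*a^2 + 36*a + y^2*(4 - 2*a) + y*(-2*a^2 + 14*a - 20) - 56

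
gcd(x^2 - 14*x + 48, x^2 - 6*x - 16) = x - 8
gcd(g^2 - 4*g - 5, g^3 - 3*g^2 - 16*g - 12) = g + 1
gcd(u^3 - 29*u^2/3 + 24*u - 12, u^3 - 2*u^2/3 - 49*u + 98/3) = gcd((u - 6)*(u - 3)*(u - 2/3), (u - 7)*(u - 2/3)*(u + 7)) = u - 2/3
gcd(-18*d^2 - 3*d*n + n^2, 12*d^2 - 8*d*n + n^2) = 6*d - n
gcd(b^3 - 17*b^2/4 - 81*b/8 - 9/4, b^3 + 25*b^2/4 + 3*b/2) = b + 1/4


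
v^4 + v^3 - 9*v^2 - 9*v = v*(v - 3)*(v + 1)*(v + 3)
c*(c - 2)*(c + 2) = c^3 - 4*c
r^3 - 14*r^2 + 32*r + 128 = (r - 8)^2*(r + 2)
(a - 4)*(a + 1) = a^2 - 3*a - 4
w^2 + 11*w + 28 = (w + 4)*(w + 7)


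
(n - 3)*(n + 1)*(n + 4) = n^3 + 2*n^2 - 11*n - 12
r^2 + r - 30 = (r - 5)*(r + 6)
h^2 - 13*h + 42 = (h - 7)*(h - 6)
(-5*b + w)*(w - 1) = -5*b*w + 5*b + w^2 - w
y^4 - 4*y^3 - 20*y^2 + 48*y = y*(y - 6)*(y - 2)*(y + 4)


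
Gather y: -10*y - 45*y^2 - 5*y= -45*y^2 - 15*y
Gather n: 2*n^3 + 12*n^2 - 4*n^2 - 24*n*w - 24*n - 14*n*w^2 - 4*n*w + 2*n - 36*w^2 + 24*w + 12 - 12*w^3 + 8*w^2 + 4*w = 2*n^3 + 8*n^2 + n*(-14*w^2 - 28*w - 22) - 12*w^3 - 28*w^2 + 28*w + 12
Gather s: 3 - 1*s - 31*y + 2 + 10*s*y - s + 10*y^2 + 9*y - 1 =s*(10*y - 2) + 10*y^2 - 22*y + 4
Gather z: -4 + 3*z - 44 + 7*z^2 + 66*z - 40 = 7*z^2 + 69*z - 88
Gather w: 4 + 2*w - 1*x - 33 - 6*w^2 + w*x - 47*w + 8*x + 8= -6*w^2 + w*(x - 45) + 7*x - 21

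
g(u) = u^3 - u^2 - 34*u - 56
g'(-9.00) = 227.00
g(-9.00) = -560.00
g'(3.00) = -13.00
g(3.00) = -140.00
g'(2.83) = -15.63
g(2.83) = -137.56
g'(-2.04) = -17.44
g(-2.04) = 0.71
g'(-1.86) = -19.90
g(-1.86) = -2.65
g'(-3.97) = 21.22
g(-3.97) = 0.65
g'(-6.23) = 94.90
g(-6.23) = -124.80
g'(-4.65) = 40.17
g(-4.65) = -20.07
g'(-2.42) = -11.59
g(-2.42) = 6.25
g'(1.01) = -32.96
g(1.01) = -90.33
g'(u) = 3*u^2 - 2*u - 34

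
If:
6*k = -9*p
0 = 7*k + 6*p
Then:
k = 0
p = 0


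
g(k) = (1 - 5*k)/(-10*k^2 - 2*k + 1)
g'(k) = (1 - 5*k)*(20*k + 2)/(-10*k^2 - 2*k + 1)^2 - 5/(-10*k^2 - 2*k + 1)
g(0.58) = 0.54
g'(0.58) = -0.66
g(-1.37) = -0.52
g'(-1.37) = -0.55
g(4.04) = 0.11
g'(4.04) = -0.03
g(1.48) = 0.27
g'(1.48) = -0.15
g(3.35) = 0.13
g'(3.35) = -0.04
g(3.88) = 0.12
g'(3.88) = -0.03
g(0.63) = 0.51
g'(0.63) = -0.57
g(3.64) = 0.12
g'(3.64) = -0.03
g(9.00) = 0.05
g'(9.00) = -0.00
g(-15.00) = -0.03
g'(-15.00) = 0.00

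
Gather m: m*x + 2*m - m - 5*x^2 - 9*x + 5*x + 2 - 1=m*(x + 1) - 5*x^2 - 4*x + 1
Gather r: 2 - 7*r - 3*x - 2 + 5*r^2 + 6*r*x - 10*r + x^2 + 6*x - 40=5*r^2 + r*(6*x - 17) + x^2 + 3*x - 40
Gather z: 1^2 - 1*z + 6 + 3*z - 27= 2*z - 20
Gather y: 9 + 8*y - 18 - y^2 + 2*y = -y^2 + 10*y - 9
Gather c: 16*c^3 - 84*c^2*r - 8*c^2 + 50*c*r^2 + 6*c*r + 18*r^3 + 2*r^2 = 16*c^3 + c^2*(-84*r - 8) + c*(50*r^2 + 6*r) + 18*r^3 + 2*r^2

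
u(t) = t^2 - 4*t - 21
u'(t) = 2*t - 4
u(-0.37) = -19.38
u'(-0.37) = -4.74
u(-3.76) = 8.18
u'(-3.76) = -11.52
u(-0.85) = -16.88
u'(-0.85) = -5.70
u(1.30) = -24.51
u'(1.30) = -1.40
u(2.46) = -24.79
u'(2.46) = 0.92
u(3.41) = -23.01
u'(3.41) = 2.82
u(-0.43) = -19.10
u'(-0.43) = -4.86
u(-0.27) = -19.85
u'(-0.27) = -4.54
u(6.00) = -9.00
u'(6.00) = 8.00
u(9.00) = 24.00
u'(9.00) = 14.00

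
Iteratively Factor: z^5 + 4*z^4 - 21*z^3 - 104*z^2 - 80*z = (z + 1)*(z^4 + 3*z^3 - 24*z^2 - 80*z) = (z + 1)*(z + 4)*(z^3 - z^2 - 20*z) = (z - 5)*(z + 1)*(z + 4)*(z^2 + 4*z) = z*(z - 5)*(z + 1)*(z + 4)*(z + 4)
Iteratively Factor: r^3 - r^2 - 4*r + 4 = (r - 2)*(r^2 + r - 2) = (r - 2)*(r + 2)*(r - 1)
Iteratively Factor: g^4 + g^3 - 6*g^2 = (g)*(g^3 + g^2 - 6*g) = g*(g + 3)*(g^2 - 2*g) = g*(g - 2)*(g + 3)*(g)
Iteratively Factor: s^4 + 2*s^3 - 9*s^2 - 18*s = (s)*(s^3 + 2*s^2 - 9*s - 18) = s*(s + 2)*(s^2 - 9) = s*(s - 3)*(s + 2)*(s + 3)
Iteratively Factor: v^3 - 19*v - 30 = (v + 2)*(v^2 - 2*v - 15) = (v - 5)*(v + 2)*(v + 3)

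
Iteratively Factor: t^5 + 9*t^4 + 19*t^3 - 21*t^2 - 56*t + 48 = (t - 1)*(t^4 + 10*t^3 + 29*t^2 + 8*t - 48) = (t - 1)*(t + 3)*(t^3 + 7*t^2 + 8*t - 16) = (t - 1)*(t + 3)*(t + 4)*(t^2 + 3*t - 4) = (t - 1)*(t + 3)*(t + 4)^2*(t - 1)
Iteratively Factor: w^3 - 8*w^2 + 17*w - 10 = (w - 1)*(w^2 - 7*w + 10) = (w - 5)*(w - 1)*(w - 2)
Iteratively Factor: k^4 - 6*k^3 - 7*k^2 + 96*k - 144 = (k - 3)*(k^3 - 3*k^2 - 16*k + 48) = (k - 3)^2*(k^2 - 16) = (k - 4)*(k - 3)^2*(k + 4)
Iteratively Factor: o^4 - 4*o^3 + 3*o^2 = (o - 1)*(o^3 - 3*o^2) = o*(o - 1)*(o^2 - 3*o) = o^2*(o - 1)*(o - 3)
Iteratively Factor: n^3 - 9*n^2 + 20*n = (n)*(n^2 - 9*n + 20) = n*(n - 5)*(n - 4)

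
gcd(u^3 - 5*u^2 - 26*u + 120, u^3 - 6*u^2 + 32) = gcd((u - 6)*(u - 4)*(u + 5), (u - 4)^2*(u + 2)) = u - 4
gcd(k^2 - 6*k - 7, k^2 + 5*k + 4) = k + 1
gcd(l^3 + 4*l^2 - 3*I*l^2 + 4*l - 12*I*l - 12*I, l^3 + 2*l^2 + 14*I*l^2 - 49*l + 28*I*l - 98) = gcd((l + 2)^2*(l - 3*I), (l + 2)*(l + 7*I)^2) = l + 2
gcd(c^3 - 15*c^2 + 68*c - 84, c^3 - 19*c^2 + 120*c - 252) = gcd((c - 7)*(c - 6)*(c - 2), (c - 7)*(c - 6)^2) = c^2 - 13*c + 42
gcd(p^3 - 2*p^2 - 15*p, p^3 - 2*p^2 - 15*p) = p^3 - 2*p^2 - 15*p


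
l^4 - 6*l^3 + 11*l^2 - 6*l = l*(l - 3)*(l - 2)*(l - 1)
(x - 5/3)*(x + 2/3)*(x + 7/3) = x^3 + 4*x^2/3 - 31*x/9 - 70/27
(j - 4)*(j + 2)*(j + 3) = j^3 + j^2 - 14*j - 24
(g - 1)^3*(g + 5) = g^4 + 2*g^3 - 12*g^2 + 14*g - 5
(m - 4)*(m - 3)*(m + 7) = m^3 - 37*m + 84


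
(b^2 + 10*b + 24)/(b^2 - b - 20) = (b + 6)/(b - 5)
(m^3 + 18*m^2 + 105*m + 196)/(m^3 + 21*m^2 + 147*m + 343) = (m + 4)/(m + 7)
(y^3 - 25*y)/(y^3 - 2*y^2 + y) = (y^2 - 25)/(y^2 - 2*y + 1)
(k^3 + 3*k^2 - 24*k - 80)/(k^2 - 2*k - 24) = (k^2 - k - 20)/(k - 6)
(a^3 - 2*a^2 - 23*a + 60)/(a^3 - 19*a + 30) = (a - 4)/(a - 2)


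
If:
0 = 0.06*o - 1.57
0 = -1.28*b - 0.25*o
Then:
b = -5.11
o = 26.17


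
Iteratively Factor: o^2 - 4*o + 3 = (o - 1)*(o - 3)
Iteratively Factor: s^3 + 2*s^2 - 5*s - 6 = (s - 2)*(s^2 + 4*s + 3) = (s - 2)*(s + 3)*(s + 1)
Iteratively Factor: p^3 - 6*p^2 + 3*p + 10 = (p - 5)*(p^2 - p - 2) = (p - 5)*(p - 2)*(p + 1)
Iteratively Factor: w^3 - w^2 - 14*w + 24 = (w + 4)*(w^2 - 5*w + 6) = (w - 2)*(w + 4)*(w - 3)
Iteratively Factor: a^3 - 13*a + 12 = (a - 3)*(a^2 + 3*a - 4) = (a - 3)*(a + 4)*(a - 1)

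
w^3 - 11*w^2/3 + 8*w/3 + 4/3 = (w - 2)^2*(w + 1/3)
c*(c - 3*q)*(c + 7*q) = c^3 + 4*c^2*q - 21*c*q^2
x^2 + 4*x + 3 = (x + 1)*(x + 3)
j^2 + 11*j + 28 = (j + 4)*(j + 7)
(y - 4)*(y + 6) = y^2 + 2*y - 24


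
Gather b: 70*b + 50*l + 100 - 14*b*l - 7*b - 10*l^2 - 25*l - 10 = b*(63 - 14*l) - 10*l^2 + 25*l + 90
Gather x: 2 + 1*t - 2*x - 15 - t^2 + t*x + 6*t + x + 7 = -t^2 + 7*t + x*(t - 1) - 6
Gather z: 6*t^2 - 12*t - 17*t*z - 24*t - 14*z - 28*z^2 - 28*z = 6*t^2 - 36*t - 28*z^2 + z*(-17*t - 42)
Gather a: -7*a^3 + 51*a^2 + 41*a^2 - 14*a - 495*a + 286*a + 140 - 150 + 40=-7*a^3 + 92*a^2 - 223*a + 30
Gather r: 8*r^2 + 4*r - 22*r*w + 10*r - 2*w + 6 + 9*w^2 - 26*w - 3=8*r^2 + r*(14 - 22*w) + 9*w^2 - 28*w + 3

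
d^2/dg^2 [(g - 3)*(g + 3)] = 2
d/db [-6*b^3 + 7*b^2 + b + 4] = -18*b^2 + 14*b + 1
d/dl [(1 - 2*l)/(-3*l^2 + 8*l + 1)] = 2*(-3*l^2 + 3*l - 5)/(9*l^4 - 48*l^3 + 58*l^2 + 16*l + 1)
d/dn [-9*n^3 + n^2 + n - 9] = -27*n^2 + 2*n + 1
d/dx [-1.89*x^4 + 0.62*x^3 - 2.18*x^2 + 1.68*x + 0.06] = -7.56*x^3 + 1.86*x^2 - 4.36*x + 1.68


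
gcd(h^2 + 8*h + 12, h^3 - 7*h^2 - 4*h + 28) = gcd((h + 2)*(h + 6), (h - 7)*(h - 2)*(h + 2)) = h + 2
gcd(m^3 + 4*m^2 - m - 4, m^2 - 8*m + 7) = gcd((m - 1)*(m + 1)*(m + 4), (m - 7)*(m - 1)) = m - 1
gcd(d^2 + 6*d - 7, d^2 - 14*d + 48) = 1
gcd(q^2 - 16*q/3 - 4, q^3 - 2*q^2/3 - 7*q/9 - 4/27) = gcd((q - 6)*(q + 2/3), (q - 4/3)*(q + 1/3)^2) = 1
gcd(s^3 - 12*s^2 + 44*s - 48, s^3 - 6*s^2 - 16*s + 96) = s^2 - 10*s + 24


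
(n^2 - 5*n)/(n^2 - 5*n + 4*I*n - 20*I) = n/(n + 4*I)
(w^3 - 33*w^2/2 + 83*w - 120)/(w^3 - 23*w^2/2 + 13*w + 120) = (2*w - 5)/(2*w + 5)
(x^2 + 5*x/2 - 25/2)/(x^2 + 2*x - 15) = (x - 5/2)/(x - 3)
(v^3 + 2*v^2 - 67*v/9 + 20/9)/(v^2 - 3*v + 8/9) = (3*v^2 + 7*v - 20)/(3*v - 8)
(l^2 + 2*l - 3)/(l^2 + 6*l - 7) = (l + 3)/(l + 7)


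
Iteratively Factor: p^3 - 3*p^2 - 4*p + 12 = (p + 2)*(p^2 - 5*p + 6) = (p - 3)*(p + 2)*(p - 2)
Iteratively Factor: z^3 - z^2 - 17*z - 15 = (z - 5)*(z^2 + 4*z + 3) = (z - 5)*(z + 1)*(z + 3)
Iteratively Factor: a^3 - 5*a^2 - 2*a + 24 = (a - 4)*(a^2 - a - 6) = (a - 4)*(a - 3)*(a + 2)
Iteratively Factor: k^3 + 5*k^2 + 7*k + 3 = (k + 3)*(k^2 + 2*k + 1) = (k + 1)*(k + 3)*(k + 1)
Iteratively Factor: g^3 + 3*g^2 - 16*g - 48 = (g + 4)*(g^2 - g - 12) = (g + 3)*(g + 4)*(g - 4)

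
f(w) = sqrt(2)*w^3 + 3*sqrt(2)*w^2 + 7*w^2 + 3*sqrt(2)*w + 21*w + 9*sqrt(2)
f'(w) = 3*sqrt(2)*w^2 + 6*sqrt(2)*w + 14*w + 3*sqrt(2) + 21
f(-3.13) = 0.50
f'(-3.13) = -3.57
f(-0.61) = 1.19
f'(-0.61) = 13.11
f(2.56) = 174.76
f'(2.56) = 110.61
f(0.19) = 17.94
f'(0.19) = 29.67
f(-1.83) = -4.48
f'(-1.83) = -1.70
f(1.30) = 67.65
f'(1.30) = 61.64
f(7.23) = 1317.40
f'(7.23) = 409.59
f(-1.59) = -4.67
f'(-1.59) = 0.22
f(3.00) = 227.82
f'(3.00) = 130.88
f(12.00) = 4378.34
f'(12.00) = 906.01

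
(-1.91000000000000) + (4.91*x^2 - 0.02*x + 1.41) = 4.91*x^2 - 0.02*x - 0.5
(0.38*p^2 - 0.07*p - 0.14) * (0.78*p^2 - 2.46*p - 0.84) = 0.2964*p^4 - 0.9894*p^3 - 0.2562*p^2 + 0.4032*p + 0.1176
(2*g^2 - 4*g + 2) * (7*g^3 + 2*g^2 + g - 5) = 14*g^5 - 24*g^4 + 8*g^3 - 10*g^2 + 22*g - 10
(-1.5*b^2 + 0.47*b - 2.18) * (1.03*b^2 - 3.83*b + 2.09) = -1.545*b^4 + 6.2291*b^3 - 7.1805*b^2 + 9.3317*b - 4.5562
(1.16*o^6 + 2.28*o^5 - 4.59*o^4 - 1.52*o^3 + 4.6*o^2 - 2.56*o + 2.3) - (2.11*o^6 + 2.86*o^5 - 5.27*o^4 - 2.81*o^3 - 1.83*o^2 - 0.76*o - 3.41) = -0.95*o^6 - 0.58*o^5 + 0.68*o^4 + 1.29*o^3 + 6.43*o^2 - 1.8*o + 5.71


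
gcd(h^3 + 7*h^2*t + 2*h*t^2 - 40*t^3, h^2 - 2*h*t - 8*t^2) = 1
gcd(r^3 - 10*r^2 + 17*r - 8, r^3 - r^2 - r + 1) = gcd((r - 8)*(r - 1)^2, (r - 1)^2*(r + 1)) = r^2 - 2*r + 1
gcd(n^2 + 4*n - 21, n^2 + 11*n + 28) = n + 7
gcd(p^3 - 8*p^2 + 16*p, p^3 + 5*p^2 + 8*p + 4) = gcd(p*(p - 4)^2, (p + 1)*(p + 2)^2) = 1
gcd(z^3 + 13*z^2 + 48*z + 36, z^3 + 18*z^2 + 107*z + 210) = z + 6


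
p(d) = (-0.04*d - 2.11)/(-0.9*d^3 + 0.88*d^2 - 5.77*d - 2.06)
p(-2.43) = -0.07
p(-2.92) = -0.04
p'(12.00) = -0.00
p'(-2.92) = -0.03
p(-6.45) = -0.01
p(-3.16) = -0.04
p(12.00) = 0.00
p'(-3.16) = -0.03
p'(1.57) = -0.13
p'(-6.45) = -0.00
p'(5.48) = -0.01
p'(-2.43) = -0.06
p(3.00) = 0.06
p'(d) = (-0.04*d - 2.11)*(2.7*d^2 - 1.76*d + 5.77)/(-0.9*d^3 + 0.88*d^2 - 5.77*d - 2.06)^2 - 0.04/(-0.9*d^3 + 0.88*d^2 - 5.77*d - 2.06) = (-0.072*d^3 - 5.6618*d^2 + 3.7136*d - 12.0923)/(0.81*d^6 - 1.584*d^5 + 11.1604*d^4 - 6.4472*d^3 + 29.6673*d^2 + 23.7724*d + 4.2436)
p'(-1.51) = -0.22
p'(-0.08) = -4.90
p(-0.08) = 1.32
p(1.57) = 0.17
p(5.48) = 0.01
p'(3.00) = -0.04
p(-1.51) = -0.17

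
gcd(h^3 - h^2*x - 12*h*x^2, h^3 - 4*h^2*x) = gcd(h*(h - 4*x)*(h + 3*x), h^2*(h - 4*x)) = -h^2 + 4*h*x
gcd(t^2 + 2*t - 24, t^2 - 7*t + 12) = t - 4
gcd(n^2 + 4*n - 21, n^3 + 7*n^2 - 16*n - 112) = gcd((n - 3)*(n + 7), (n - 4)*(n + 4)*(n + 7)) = n + 7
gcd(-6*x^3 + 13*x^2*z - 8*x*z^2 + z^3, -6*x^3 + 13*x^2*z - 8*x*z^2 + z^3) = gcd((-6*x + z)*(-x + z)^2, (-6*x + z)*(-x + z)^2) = 6*x^3 - 13*x^2*z + 8*x*z^2 - z^3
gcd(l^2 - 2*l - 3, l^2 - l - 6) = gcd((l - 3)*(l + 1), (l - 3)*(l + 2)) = l - 3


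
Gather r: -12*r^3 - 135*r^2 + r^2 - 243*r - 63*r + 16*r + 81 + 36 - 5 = -12*r^3 - 134*r^2 - 290*r + 112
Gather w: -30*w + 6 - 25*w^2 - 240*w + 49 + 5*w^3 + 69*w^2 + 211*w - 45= 5*w^3 + 44*w^2 - 59*w + 10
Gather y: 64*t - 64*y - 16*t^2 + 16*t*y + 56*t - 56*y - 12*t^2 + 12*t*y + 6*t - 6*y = -28*t^2 + 126*t + y*(28*t - 126)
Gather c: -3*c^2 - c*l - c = -3*c^2 + c*(-l - 1)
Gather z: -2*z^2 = -2*z^2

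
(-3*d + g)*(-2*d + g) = 6*d^2 - 5*d*g + g^2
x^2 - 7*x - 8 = (x - 8)*(x + 1)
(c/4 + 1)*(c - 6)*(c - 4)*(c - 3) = c^4/4 - 9*c^3/4 + c^2/2 + 36*c - 72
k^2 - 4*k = k*(k - 4)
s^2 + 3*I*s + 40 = (s - 5*I)*(s + 8*I)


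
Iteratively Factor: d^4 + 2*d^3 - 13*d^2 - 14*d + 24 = (d - 3)*(d^3 + 5*d^2 + 2*d - 8) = (d - 3)*(d - 1)*(d^2 + 6*d + 8) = (d - 3)*(d - 1)*(d + 4)*(d + 2)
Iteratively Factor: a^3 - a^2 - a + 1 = (a - 1)*(a^2 - 1) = (a - 1)*(a + 1)*(a - 1)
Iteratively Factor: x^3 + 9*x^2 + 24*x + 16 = (x + 4)*(x^2 + 5*x + 4) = (x + 4)^2*(x + 1)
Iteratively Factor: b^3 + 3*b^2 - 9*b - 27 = (b - 3)*(b^2 + 6*b + 9) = (b - 3)*(b + 3)*(b + 3)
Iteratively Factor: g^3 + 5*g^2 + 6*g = (g + 3)*(g^2 + 2*g) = (g + 2)*(g + 3)*(g)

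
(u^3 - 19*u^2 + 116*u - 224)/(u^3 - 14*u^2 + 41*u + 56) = (u - 4)/(u + 1)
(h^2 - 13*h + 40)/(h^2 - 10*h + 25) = (h - 8)/(h - 5)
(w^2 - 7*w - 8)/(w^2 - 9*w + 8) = (w + 1)/(w - 1)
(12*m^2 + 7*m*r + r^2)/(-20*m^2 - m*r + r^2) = (3*m + r)/(-5*m + r)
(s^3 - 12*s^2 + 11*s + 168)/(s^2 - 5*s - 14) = (s^2 - 5*s - 24)/(s + 2)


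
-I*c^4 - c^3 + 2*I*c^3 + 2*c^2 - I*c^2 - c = c*(c - 1)*(c - I)*(-I*c + I)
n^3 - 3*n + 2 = (n - 1)^2*(n + 2)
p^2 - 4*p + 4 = (p - 2)^2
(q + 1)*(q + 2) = q^2 + 3*q + 2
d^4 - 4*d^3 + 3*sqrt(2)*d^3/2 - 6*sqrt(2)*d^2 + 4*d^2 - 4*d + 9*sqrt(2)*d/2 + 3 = (d - 3)*(d - 1)*(d + sqrt(2)/2)*(d + sqrt(2))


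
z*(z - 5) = z^2 - 5*z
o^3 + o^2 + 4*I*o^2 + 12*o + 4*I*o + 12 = (o + 1)*(o - 2*I)*(o + 6*I)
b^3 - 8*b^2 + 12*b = b*(b - 6)*(b - 2)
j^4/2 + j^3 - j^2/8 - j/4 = j*(j/2 + 1)*(j - 1/2)*(j + 1/2)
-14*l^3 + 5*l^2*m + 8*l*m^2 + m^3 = (-l + m)*(2*l + m)*(7*l + m)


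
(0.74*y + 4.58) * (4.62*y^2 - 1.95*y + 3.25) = 3.4188*y^3 + 19.7166*y^2 - 6.526*y + 14.885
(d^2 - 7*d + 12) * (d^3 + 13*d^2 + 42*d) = d^5 + 6*d^4 - 37*d^3 - 138*d^2 + 504*d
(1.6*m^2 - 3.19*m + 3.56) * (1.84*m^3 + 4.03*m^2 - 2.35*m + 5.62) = 2.944*m^5 + 0.5784*m^4 - 10.0653*m^3 + 30.8353*m^2 - 26.2938*m + 20.0072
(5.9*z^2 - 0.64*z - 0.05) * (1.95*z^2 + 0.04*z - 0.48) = 11.505*z^4 - 1.012*z^3 - 2.9551*z^2 + 0.3052*z + 0.024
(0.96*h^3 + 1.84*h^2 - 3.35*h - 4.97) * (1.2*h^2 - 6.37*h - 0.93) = 1.152*h^5 - 3.9072*h^4 - 16.6336*h^3 + 13.6643*h^2 + 34.7744*h + 4.6221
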